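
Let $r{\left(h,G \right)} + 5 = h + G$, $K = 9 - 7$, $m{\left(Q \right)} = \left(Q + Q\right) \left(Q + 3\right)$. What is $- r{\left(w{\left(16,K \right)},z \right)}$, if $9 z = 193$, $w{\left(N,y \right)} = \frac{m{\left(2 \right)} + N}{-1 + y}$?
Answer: $- \frac{472}{9} \approx -52.444$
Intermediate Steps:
$m{\left(Q \right)} = 2 Q \left(3 + Q\right)$
$K = 2$
$w{\left(N,y \right)} = \frac{20 + N}{-1 + y}$ ($w{\left(N,y \right)} = \frac{2 \cdot 2 \left(3 + 2\right) + N}{-1 + y} = \frac{2 \cdot 2 \cdot 5 + N}{-1 + y} = \frac{20 + N}{-1 + y}$)
$z = \frac{193}{9}$ ($z = \frac{1}{9} \cdot 193 = \frac{193}{9} \approx 21.444$)
$r{\left(h,G \right)} = -5 + G + h$ ($r{\left(h,G \right)} = -5 + \left(h + G\right) = -5 + \left(G + h\right) = -5 + G + h$)
$- r{\left(w{\left(16,K \right)},z \right)} = - (-5 + \frac{193}{9} + \frac{20 + 16}{-1 + 2}) = - (-5 + \frac{193}{9} + 1^{-1} \cdot 36) = - (-5 + \frac{193}{9} + 1 \cdot 36) = - (-5 + \frac{193}{9} + 36) = \left(-1\right) \frac{472}{9} = - \frac{472}{9}$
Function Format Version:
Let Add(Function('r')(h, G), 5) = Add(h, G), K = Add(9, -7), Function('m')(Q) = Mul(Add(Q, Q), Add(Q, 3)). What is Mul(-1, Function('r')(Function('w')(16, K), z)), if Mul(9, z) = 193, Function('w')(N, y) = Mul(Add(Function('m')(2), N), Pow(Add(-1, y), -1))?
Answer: Rational(-472, 9) ≈ -52.444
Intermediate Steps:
Function('m')(Q) = Mul(2, Q, Add(3, Q)) (Function('m')(Q) = Mul(Mul(2, Q), Add(3, Q)) = Mul(2, Q, Add(3, Q)))
K = 2
Function('w')(N, y) = Mul(Pow(Add(-1, y), -1), Add(20, N)) (Function('w')(N, y) = Mul(Add(Mul(2, 2, Add(3, 2)), N), Pow(Add(-1, y), -1)) = Mul(Add(Mul(2, 2, 5), N), Pow(Add(-1, y), -1)) = Mul(Add(20, N), Pow(Add(-1, y), -1)) = Mul(Pow(Add(-1, y), -1), Add(20, N)))
z = Rational(193, 9) (z = Mul(Rational(1, 9), 193) = Rational(193, 9) ≈ 21.444)
Function('r')(h, G) = Add(-5, G, h) (Function('r')(h, G) = Add(-5, Add(h, G)) = Add(-5, Add(G, h)) = Add(-5, G, h))
Mul(-1, Function('r')(Function('w')(16, K), z)) = Mul(-1, Add(-5, Rational(193, 9), Mul(Pow(Add(-1, 2), -1), Add(20, 16)))) = Mul(-1, Add(-5, Rational(193, 9), Mul(Pow(1, -1), 36))) = Mul(-1, Add(-5, Rational(193, 9), Mul(1, 36))) = Mul(-1, Add(-5, Rational(193, 9), 36)) = Mul(-1, Rational(472, 9)) = Rational(-472, 9)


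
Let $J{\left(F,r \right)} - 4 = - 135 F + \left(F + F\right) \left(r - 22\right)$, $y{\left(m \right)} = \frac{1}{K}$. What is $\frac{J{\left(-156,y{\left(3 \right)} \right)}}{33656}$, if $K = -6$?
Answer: $\frac{6995}{8414} \approx 0.83135$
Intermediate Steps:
$y{\left(m \right)} = - \frac{1}{6}$ ($y{\left(m \right)} = \frac{1}{-6} = - \frac{1}{6}$)
$J{\left(F,r \right)} = 4 - 135 F + 2 F \left(-22 + r\right)$ ($J{\left(F,r \right)} = 4 - \left(135 F - \left(F + F\right) \left(r - 22\right)\right) = 4 - \left(135 F - 2 F \left(-22 + r\right)\right) = 4 + \left(- 135 F + 2 F \left(-22 + r\right)\right) = 4 - 135 F + 2 F \left(-22 + r\right)$)
$\frac{J{\left(-156,y{\left(3 \right)} \right)}}{33656} = \frac{4 - -27924 + 2 \left(-156\right) \left(- \frac{1}{6}\right)}{33656} = \left(4 + 27924 + 52\right) \frac{1}{33656} = 27980 \cdot \frac{1}{33656} = \frac{6995}{8414}$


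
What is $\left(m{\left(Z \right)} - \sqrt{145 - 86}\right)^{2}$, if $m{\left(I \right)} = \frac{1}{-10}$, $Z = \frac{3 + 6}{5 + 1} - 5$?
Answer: $\frac{5901}{100} + \frac{\sqrt{59}}{5} \approx 60.546$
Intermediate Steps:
$Z = - \frac{7}{2}$ ($Z = \frac{9}{6} - 5 = 9 \cdot \frac{1}{6} - 5 = \frac{3}{2} - 5 = - \frac{7}{2} \approx -3.5$)
$m{\left(I \right)} = - \frac{1}{10}$
$\left(m{\left(Z \right)} - \sqrt{145 - 86}\right)^{2} = \left(- \frac{1}{10} - \sqrt{145 - 86}\right)^{2} = \left(- \frac{1}{10} - \sqrt{59}\right)^{2}$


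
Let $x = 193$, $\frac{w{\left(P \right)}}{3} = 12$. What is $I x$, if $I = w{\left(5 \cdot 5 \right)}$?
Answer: $6948$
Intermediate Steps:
$w{\left(P \right)} = 36$ ($w{\left(P \right)} = 3 \cdot 12 = 36$)
$I = 36$
$I x = 36 \cdot 193 = 6948$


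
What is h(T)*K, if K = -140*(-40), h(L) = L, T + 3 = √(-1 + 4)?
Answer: -16800 + 5600*√3 ≈ -7100.5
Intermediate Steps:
T = -3 + √3 (T = -3 + √(-1 + 4) = -3 + √3 ≈ -1.2680)
K = 5600
h(T)*K = (-3 + √3)*5600 = -16800 + 5600*√3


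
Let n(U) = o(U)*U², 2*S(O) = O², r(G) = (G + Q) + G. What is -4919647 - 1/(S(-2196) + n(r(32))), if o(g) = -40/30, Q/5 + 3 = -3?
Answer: -35564128163003/7229000 ≈ -4.9196e+6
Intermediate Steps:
Q = -30 (Q = -15 + 5*(-3) = -15 - 15 = -30)
r(G) = -30 + 2*G (r(G) = (G - 30) + G = (-30 + G) + G = -30 + 2*G)
o(g) = -4/3 (o(g) = -40*1/30 = -4/3)
S(O) = O²/2
n(U) = -4*U²/3
-4919647 - 1/(S(-2196) + n(r(32))) = -4919647 - 1/((½)*(-2196)² - 4*(-30 + 2*32)²/3) = -4919647 - 1/((½)*4822416 - 4*(-30 + 64)²/3) = -4919647 - 1/(2411208 - 4/3*34²) = -4919647 - 1/(2411208 - 4/3*1156) = -4919647 - 1/(2411208 - 4624/3) = -4919647 - 1/7229000/3 = -4919647 - 1*3/7229000 = -4919647 - 3/7229000 = -35564128163003/7229000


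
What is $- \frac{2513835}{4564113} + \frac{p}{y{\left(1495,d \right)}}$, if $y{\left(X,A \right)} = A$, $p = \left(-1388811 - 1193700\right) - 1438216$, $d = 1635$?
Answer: $- \frac{6118387496792}{2487441585} \approx -2459.7$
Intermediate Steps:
$p = -4020727$ ($p = -2582511 - 1438216 = -4020727$)
$- \frac{2513835}{4564113} + \frac{p}{y{\left(1495,d \right)}} = - \frac{2513835}{4564113} - \frac{4020727}{1635} = \left(-2513835\right) \frac{1}{4564113} - \frac{4020727}{1635} = - \frac{837945}{1521371} - \frac{4020727}{1635} = - \frac{6118387496792}{2487441585}$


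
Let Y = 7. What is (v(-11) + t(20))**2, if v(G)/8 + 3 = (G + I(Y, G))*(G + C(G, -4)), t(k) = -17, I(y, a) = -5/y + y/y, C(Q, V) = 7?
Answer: 4464769/49 ≈ 91118.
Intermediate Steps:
I(y, a) = 1 - 5/y (I(y, a) = -5/y + 1 = 1 - 5/y)
v(G) = -24 + 8*(7 + G)*(2/7 + G) (v(G) = -24 + 8*((G + (-5 + 7)/7)*(G + 7)) = -24 + 8*((G + (1/7)*2)*(7 + G)) = -24 + 8*((G + 2/7)*(7 + G)) = -24 + 8*((2/7 + G)*(7 + G)) = -24 + 8*((7 + G)*(2/7 + G)) = -24 + 8*(7 + G)*(2/7 + G))
(v(-11) + t(20))**2 = ((-8 + 8*(-11)**2 + (408/7)*(-11)) - 17)**2 = ((-8 + 8*121 - 4488/7) - 17)**2 = ((-8 + 968 - 4488/7) - 17)**2 = (2232/7 - 17)**2 = (2113/7)**2 = 4464769/49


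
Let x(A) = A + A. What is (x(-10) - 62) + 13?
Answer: -69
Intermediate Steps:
x(A) = 2*A
(x(-10) - 62) + 13 = (2*(-10) - 62) + 13 = (-20 - 62) + 13 = -82 + 13 = -69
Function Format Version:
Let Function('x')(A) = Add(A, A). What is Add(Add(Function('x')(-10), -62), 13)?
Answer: -69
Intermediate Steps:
Function('x')(A) = Mul(2, A)
Add(Add(Function('x')(-10), -62), 13) = Add(Add(Mul(2, -10), -62), 13) = Add(Add(-20, -62), 13) = Add(-82, 13) = -69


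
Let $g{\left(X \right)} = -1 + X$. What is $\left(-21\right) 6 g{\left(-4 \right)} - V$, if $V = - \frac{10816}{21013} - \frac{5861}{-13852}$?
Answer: $\frac{183402073919}{291072076} \approx 630.09$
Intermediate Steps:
$V = - \frac{26666039}{291072076}$ ($V = \left(-10816\right) \frac{1}{21013} - - \frac{5861}{13852} = - \frac{10816}{21013} + \frac{5861}{13852} = - \frac{26666039}{291072076} \approx -0.091613$)
$\left(-21\right) 6 g{\left(-4 \right)} - V = \left(-21\right) 6 \left(-1 - 4\right) - - \frac{26666039}{291072076} = \left(-126\right) \left(-5\right) + \frac{26666039}{291072076} = 630 + \frac{26666039}{291072076} = \frac{183402073919}{291072076}$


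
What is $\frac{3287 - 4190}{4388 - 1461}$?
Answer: $- \frac{903}{2927} \approx -0.30851$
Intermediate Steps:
$\frac{3287 - 4190}{4388 - 1461} = - \frac{903}{2927}$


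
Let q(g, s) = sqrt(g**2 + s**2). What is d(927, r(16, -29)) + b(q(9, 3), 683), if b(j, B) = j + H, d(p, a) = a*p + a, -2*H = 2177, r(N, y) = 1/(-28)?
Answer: -15703/14 + 3*sqrt(10) ≈ -1112.2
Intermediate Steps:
r(N, y) = -1/28
H = -2177/2 (H = -1/2*2177 = -2177/2 ≈ -1088.5)
d(p, a) = a + a*p
b(j, B) = -2177/2 + j (b(j, B) = j - 2177/2 = -2177/2 + j)
d(927, r(16, -29)) + b(q(9, 3), 683) = -(1 + 927)/28 + (-2177/2 + sqrt(9**2 + 3**2)) = -1/28*928 + (-2177/2 + sqrt(81 + 9)) = -232/7 + (-2177/2 + sqrt(90)) = -232/7 + (-2177/2 + 3*sqrt(10)) = -15703/14 + 3*sqrt(10)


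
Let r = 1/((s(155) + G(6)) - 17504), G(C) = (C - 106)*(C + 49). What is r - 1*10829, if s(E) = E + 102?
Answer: -246327264/22747 ≈ -10829.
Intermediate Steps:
s(E) = 102 + E
G(C) = (-106 + C)*(49 + C)
r = -1/22747 (r = 1/(((102 + 155) + (-5194 + 6² - 57*6)) - 17504) = 1/((257 + (-5194 + 36 - 342)) - 17504) = 1/((257 - 5500) - 17504) = 1/(-5243 - 17504) = 1/(-22747) = -1/22747 ≈ -4.3962e-5)
r - 1*10829 = -1/22747 - 1*10829 = -1/22747 - 10829 = -246327264/22747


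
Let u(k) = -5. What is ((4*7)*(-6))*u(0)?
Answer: 840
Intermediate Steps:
((4*7)*(-6))*u(0) = ((4*7)*(-6))*(-5) = (28*(-6))*(-5) = -168*(-5) = 840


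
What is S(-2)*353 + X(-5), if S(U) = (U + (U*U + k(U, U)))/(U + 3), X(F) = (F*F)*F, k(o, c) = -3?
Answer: -478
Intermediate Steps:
X(F) = F**3 (X(F) = F**2*F = F**3)
S(U) = (-3 + U + U**2)/(3 + U) (S(U) = (U + (U*U - 3))/(U + 3) = (U + (U**2 - 3))/(3 + U) = (U + (-3 + U**2))/(3 + U) = (-3 + U + U**2)/(3 + U))
S(-2)*353 + X(-5) = ((-3 - 2 + (-2)**2)/(3 - 2))*353 + (-5)**3 = ((-3 - 2 + 4)/1)*353 - 125 = (1*(-1))*353 - 125 = -1*353 - 125 = -353 - 125 = -478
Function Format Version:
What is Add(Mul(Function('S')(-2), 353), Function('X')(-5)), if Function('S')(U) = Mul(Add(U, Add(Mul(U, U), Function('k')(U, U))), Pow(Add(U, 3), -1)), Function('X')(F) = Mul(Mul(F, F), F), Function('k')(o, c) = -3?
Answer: -478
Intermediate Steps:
Function('X')(F) = Pow(F, 3) (Function('X')(F) = Mul(Pow(F, 2), F) = Pow(F, 3))
Function('S')(U) = Mul(Pow(Add(3, U), -1), Add(-3, U, Pow(U, 2))) (Function('S')(U) = Mul(Add(U, Add(Mul(U, U), -3)), Pow(Add(U, 3), -1)) = Mul(Add(U, Add(Pow(U, 2), -3)), Pow(Add(3, U), -1)) = Mul(Add(U, Add(-3, Pow(U, 2))), Pow(Add(3, U), -1)) = Mul(Add(-3, U, Pow(U, 2)), Pow(Add(3, U), -1)) = Mul(Pow(Add(3, U), -1), Add(-3, U, Pow(U, 2))))
Add(Mul(Function('S')(-2), 353), Function('X')(-5)) = Add(Mul(Mul(Pow(Add(3, -2), -1), Add(-3, -2, Pow(-2, 2))), 353), Pow(-5, 3)) = Add(Mul(Mul(Pow(1, -1), Add(-3, -2, 4)), 353), -125) = Add(Mul(Mul(1, -1), 353), -125) = Add(Mul(-1, 353), -125) = Add(-353, -125) = -478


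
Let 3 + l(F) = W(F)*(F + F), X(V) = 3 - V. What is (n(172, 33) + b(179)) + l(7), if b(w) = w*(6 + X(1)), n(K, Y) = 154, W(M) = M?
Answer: 1681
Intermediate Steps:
l(F) = -3 + 2*F**2 (l(F) = -3 + F*(F + F) = -3 + F*(2*F) = -3 + 2*F**2)
b(w) = 8*w (b(w) = w*(6 + (3 - 1*1)) = w*(6 + (3 - 1)) = w*(6 + 2) = w*8 = 8*w)
(n(172, 33) + b(179)) + l(7) = (154 + 8*179) + (-3 + 2*7**2) = (154 + 1432) + (-3 + 2*49) = 1586 + (-3 + 98) = 1586 + 95 = 1681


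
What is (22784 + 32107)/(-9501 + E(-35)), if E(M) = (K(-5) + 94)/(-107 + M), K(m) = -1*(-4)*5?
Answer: -1299087/224876 ≈ -5.7769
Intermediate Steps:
K(m) = 20 (K(m) = 4*5 = 20)
E(M) = 114/(-107 + M) (E(M) = (20 + 94)/(-107 + M) = 114/(-107 + M))
(22784 + 32107)/(-9501 + E(-35)) = (22784 + 32107)/(-9501 + 114/(-107 - 35)) = 54891/(-9501 + 114/(-142)) = 54891/(-9501 + 114*(-1/142)) = 54891/(-9501 - 57/71) = 54891/(-674628/71) = 54891*(-71/674628) = -1299087/224876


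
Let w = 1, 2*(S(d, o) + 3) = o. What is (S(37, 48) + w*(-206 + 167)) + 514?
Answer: 496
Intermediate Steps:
S(d, o) = -3 + o/2
(S(37, 48) + w*(-206 + 167)) + 514 = ((-3 + (½)*48) + 1*(-206 + 167)) + 514 = ((-3 + 24) + 1*(-39)) + 514 = (21 - 39) + 514 = -18 + 514 = 496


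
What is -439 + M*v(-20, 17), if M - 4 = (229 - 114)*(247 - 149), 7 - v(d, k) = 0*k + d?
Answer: 303959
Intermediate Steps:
v(d, k) = 7 - d (v(d, k) = 7 - (0*k + d) = 7 - (0 + d) = 7 - d)
M = 11274 (M = 4 + (229 - 114)*(247 - 149) = 4 + 115*98 = 4 + 11270 = 11274)
-439 + M*v(-20, 17) = -439 + 11274*(7 - 1*(-20)) = -439 + 11274*(7 + 20) = -439 + 11274*27 = -439 + 304398 = 303959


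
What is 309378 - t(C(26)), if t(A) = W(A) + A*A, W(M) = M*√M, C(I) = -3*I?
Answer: 303294 + 78*I*√78 ≈ 3.0329e+5 + 688.88*I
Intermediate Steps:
W(M) = M^(3/2)
t(A) = A² + A^(3/2) (t(A) = A^(3/2) + A*A = A^(3/2) + A² = A² + A^(3/2))
309378 - t(C(26)) = 309378 - ((-3*26)² + (-3*26)^(3/2)) = 309378 - ((-78)² + (-78)^(3/2)) = 309378 - (6084 - 78*I*√78) = 309378 + (-6084 + 78*I*√78) = 303294 + 78*I*√78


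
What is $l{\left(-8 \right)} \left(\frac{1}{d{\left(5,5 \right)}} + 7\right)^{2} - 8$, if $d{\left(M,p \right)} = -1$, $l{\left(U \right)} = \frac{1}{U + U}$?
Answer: $- \frac{41}{4} \approx -10.25$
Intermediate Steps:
$l{\left(U \right)} = \frac{1}{2 U}$
$l{\left(-8 \right)} \left(\frac{1}{d{\left(5,5 \right)}} + 7\right)^{2} - 8 = \frac{1}{2 \left(-8\right)} \left(\frac{1}{-1} + 7\right)^{2} - 8 = \frac{1}{2} \left(- \frac{1}{8}\right) \left(-1 + 7\right)^{2} - 8 = - \frac{6^{2}}{16} - 8 = \left(- \frac{1}{16}\right) 36 - 8 = - \frac{9}{4} - 8 = - \frac{41}{4}$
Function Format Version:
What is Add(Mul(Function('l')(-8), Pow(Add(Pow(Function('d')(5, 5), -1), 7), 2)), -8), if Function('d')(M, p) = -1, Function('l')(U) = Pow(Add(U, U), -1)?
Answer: Rational(-41, 4) ≈ -10.250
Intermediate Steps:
Function('l')(U) = Mul(Rational(1, 2), Pow(U, -1)) (Function('l')(U) = Pow(Mul(2, U), -1) = Mul(Rational(1, 2), Pow(U, -1)))
Add(Mul(Function('l')(-8), Pow(Add(Pow(Function('d')(5, 5), -1), 7), 2)), -8) = Add(Mul(Mul(Rational(1, 2), Pow(-8, -1)), Pow(Add(Pow(-1, -1), 7), 2)), -8) = Add(Mul(Mul(Rational(1, 2), Rational(-1, 8)), Pow(Add(-1, 7), 2)), -8) = Add(Mul(Rational(-1, 16), Pow(6, 2)), -8) = Add(Mul(Rational(-1, 16), 36), -8) = Add(Rational(-9, 4), -8) = Rational(-41, 4)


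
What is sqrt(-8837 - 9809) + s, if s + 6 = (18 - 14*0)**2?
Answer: 318 + I*sqrt(18646) ≈ 318.0 + 136.55*I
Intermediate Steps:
s = 318 (s = -6 + (18 - 14*0)**2 = -6 + (18 + 0)**2 = -6 + 18**2 = -6 + 324 = 318)
sqrt(-8837 - 9809) + s = sqrt(-8837 - 9809) + 318 = sqrt(-18646) + 318 = I*sqrt(18646) + 318 = 318 + I*sqrt(18646)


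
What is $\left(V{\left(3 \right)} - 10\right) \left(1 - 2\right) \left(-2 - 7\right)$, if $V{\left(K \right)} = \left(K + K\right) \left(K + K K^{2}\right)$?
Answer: $1530$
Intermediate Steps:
$V{\left(K \right)} = 2 K \left(K + K^{3}\right)$
$\left(V{\left(3 \right)} - 10\right) \left(1 - 2\right) \left(-2 - 7\right) = \left(2 \cdot 3^{2} \left(1 + 3^{2}\right) - 10\right) \left(1 - 2\right) \left(-2 - 7\right) = \left(2 \cdot 9 \left(1 + 9\right) - 10\right) \left(\left(-1\right) \left(-9\right)\right) = \left(2 \cdot 9 \cdot 10 - 10\right) 9 = \left(180 - 10\right) 9 = 170 \cdot 9 = 1530$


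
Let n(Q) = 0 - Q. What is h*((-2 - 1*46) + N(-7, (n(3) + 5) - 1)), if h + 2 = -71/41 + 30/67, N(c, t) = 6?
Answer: 378882/2747 ≈ 137.93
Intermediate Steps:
n(Q) = -Q
h = -9021/2747 (h = -2 + (-71/41 + 30/67) = -2 - 3527/2747 = -9021/2747 ≈ -3.2839)
h*((-2 - 1*46) + N(-7, (n(3) + 5) - 1)) = -9021*((-2 - 1*46) + 6)/2747 = -9021*((-2 - 46) + 6)/2747 = -9021*(-48 + 6)/2747 = -9021/2747*(-42) = 378882/2747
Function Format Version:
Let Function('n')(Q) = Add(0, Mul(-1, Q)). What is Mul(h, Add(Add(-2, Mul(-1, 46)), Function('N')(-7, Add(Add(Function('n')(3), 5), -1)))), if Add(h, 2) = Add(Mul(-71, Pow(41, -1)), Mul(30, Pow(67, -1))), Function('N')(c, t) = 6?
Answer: Rational(378882, 2747) ≈ 137.93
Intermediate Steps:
Function('n')(Q) = Mul(-1, Q)
h = Rational(-9021, 2747) (h = Add(-2, Add(Mul(-71, Pow(41, -1)), Mul(30, Pow(67, -1)))) = Add(-2, Add(Mul(-71, Rational(1, 41)), Mul(30, Rational(1, 67)))) = Add(-2, Add(Rational(-71, 41), Rational(30, 67))) = Add(-2, Rational(-3527, 2747)) = Rational(-9021, 2747) ≈ -3.2839)
Mul(h, Add(Add(-2, Mul(-1, 46)), Function('N')(-7, Add(Add(Function('n')(3), 5), -1)))) = Mul(Rational(-9021, 2747), Add(Add(-2, Mul(-1, 46)), 6)) = Mul(Rational(-9021, 2747), Add(Add(-2, -46), 6)) = Mul(Rational(-9021, 2747), Add(-48, 6)) = Mul(Rational(-9021, 2747), -42) = Rational(378882, 2747)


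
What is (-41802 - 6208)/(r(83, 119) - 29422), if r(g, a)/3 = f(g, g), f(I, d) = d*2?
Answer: 24005/14462 ≈ 1.6599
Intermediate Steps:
f(I, d) = 2*d
r(g, a) = 6*g (r(g, a) = 3*(2*g) = 6*g)
(-41802 - 6208)/(r(83, 119) - 29422) = (-41802 - 6208)/(6*83 - 29422) = -48010/(498 - 29422) = -48010/(-28924) = -48010*(-1/28924) = 24005/14462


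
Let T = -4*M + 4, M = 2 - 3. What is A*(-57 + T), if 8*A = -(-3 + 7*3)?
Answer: 441/4 ≈ 110.25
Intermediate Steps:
M = -1
T = 8 (T = -4*(-1) + 4 = 4 + 4 = 8)
A = -9/4 (A = (-(-3 + 7*3))/8 = (-(-3 + 21))/8 = (-1*18)/8 = (⅛)*(-18) = -9/4 ≈ -2.2500)
A*(-57 + T) = -9*(-57 + 8)/4 = -9/4*(-49) = 441/4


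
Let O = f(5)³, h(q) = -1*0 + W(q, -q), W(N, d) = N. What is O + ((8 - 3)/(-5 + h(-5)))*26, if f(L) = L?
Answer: 112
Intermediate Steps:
h(q) = q (h(q) = -1*0 + q = 0 + q = q)
O = 125 (O = 5³ = 125)
O + ((8 - 3)/(-5 + h(-5)))*26 = 125 + ((8 - 3)/(-5 - 5))*26 = 125 + (5/(-10))*26 = 125 + (5*(-⅒))*26 = 125 - ½*26 = 125 - 13 = 112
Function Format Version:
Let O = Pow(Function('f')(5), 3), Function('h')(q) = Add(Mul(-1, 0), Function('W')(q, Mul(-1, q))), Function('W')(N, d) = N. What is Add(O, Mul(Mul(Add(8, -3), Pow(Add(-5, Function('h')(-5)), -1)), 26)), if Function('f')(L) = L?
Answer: 112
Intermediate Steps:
Function('h')(q) = q (Function('h')(q) = Add(Mul(-1, 0), q) = Add(0, q) = q)
O = 125 (O = Pow(5, 3) = 125)
Add(O, Mul(Mul(Add(8, -3), Pow(Add(-5, Function('h')(-5)), -1)), 26)) = Add(125, Mul(Mul(Add(8, -3), Pow(Add(-5, -5), -1)), 26)) = Add(125, Mul(Mul(5, Pow(-10, -1)), 26)) = Add(125, Mul(Mul(5, Rational(-1, 10)), 26)) = Add(125, Mul(Rational(-1, 2), 26)) = Add(125, -13) = 112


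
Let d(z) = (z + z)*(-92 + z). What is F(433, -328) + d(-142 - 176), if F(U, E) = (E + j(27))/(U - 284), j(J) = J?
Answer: 38852939/149 ≈ 2.6076e+5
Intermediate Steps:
F(U, E) = (27 + E)/(-284 + U) (F(U, E) = (E + 27)/(U - 284) = (27 + E)/(-284 + U))
d(z) = 2*z*(-92 + z) (d(z) = (2*z)*(-92 + z) = 2*z*(-92 + z))
F(433, -328) + d(-142 - 176) = (27 - 328)/(-284 + 433) + 2*(-142 - 176)*(-92 + (-142 - 176)) = -301/149 + 2*(-318)*(-92 - 318) = (1/149)*(-301) + 2*(-318)*(-410) = -301/149 + 260760 = 38852939/149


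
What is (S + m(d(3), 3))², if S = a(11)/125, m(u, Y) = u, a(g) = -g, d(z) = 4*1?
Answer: 239121/15625 ≈ 15.304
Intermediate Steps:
d(z) = 4
S = -11/125 (S = -1*11/125 = -11*1/125 = -11/125 ≈ -0.088000)
(S + m(d(3), 3))² = (-11/125 + 4)² = (489/125)² = 239121/15625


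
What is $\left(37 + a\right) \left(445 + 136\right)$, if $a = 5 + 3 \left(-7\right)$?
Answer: $12201$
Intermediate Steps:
$a = -16$ ($a = 5 - 21 = -16$)
$\left(37 + a\right) \left(445 + 136\right) = \left(37 - 16\right) \left(445 + 136\right) = 21 \cdot 581 = 12201$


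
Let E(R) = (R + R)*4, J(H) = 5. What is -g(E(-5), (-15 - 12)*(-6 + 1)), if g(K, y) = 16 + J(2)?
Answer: -21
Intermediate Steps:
E(R) = 8*R (E(R) = (2*R)*4 = 8*R)
g(K, y) = 21 (g(K, y) = 16 + 5 = 21)
-g(E(-5), (-15 - 12)*(-6 + 1)) = -1*21 = -21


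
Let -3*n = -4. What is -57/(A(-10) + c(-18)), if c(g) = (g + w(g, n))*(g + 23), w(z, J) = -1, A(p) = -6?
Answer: 57/101 ≈ 0.56436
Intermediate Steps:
n = 4/3 (n = -1/3*(-4) = 4/3 ≈ 1.3333)
c(g) = (-1 + g)*(23 + g) (c(g) = (g - 1)*(g + 23) = (-1 + g)*(23 + g))
-57/(A(-10) + c(-18)) = -57/(-6 + (-23 + (-18)**2 + 22*(-18))) = -57/(-6 + (-23 + 324 - 396)) = -57/(-6 - 95) = -57/(-101) = -1/101*(-57) = 57/101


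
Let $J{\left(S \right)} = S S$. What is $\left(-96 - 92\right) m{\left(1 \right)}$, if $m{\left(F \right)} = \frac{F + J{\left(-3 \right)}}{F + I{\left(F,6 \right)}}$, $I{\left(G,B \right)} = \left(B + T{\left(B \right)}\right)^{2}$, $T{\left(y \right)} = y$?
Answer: $- \frac{376}{29} \approx -12.966$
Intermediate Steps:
$J{\left(S \right)} = S^{2}$
$I{\left(G,B \right)} = 4 B^{2}$ ($I{\left(G,B \right)} = \left(B + B\right)^{2} = \left(2 B\right)^{2} = 4 B^{2}$)
$m{\left(F \right)} = \frac{9 + F}{144 + F}$ ($m{\left(F \right)} = \frac{F + \left(-3\right)^{2}}{F + 4 \cdot 6^{2}} = \frac{F + 9}{F + 4 \cdot 36} = \frac{9 + F}{F + 144} = \frac{9 + F}{144 + F}$)
$\left(-96 - 92\right) m{\left(1 \right)} = \left(-96 - 92\right) \frac{9 + 1}{144 + 1} = - 188 \cdot \frac{1}{145} \cdot 10 = \left(-188\right) \frac{2}{29} = - \frac{376}{29}$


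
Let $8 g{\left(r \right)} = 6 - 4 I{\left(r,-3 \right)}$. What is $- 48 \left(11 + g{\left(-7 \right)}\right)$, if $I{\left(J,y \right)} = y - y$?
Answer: $-564$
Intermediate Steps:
$I{\left(J,y \right)} = 0$
$g{\left(r \right)} = \frac{3}{4}$ ($g{\left(r \right)} = \frac{6 - 0}{8} = \frac{6 + 0}{8} = \frac{1}{8} \cdot 6 = \frac{3}{4}$)
$- 48 \left(11 + g{\left(-7 \right)}\right) = - 48 \left(11 + \frac{3}{4}\right) = \left(-48\right) \frac{47}{4} = -564$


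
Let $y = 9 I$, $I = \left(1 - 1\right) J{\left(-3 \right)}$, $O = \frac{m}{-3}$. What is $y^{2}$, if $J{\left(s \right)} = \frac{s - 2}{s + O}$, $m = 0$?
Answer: $0$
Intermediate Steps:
$O = 0$ ($O = \frac{0}{-3} = 0 \left(- \frac{1}{3}\right) = 0$)
$J{\left(s \right)} = \frac{-2 + s}{s}$ ($J{\left(s \right)} = \frac{s - 2}{s + 0} = \frac{-2 + s}{s}$)
$I = 0$ ($I = \left(1 - 1\right) \frac{-2 - 3}{-3} = 0 \left(\left(- \frac{1}{3}\right) \left(-5\right)\right) = 0 \cdot \frac{5}{3} = 0$)
$y = 0$ ($y = 9 \cdot 0 = 0$)
$y^{2} = 0^{2} = 0$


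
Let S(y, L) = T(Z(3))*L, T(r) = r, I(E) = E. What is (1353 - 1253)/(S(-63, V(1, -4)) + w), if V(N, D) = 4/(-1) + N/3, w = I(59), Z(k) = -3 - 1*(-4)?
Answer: 150/83 ≈ 1.8072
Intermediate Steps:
Z(k) = 1 (Z(k) = -3 + 4 = 1)
w = 59
V(N, D) = -4 + N/3 (V(N, D) = 4*(-1) + N*(⅓) = -4 + N/3)
S(y, L) = L (S(y, L) = 1*L = L)
(1353 - 1253)/(S(-63, V(1, -4)) + w) = (1353 - 1253)/((-4 + (⅓)*1) + 59) = 100/((-4 + ⅓) + 59) = 100/(-11/3 + 59) = 100/(166/3) = 100*(3/166) = 150/83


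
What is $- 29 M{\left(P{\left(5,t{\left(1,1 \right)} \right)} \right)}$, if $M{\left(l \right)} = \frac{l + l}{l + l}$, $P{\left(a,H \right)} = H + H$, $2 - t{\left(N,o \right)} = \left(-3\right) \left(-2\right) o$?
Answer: $-29$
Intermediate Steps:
$t{\left(N,o \right)} = 2 - 6 o$ ($t{\left(N,o \right)} = 2 - \left(-3\right) \left(-2\right) o = 2 - 6 o$)
$P{\left(a,H \right)} = 2 H$
$M{\left(l \right)} = 1$ ($M{\left(l \right)} = \frac{2 l}{2 l} = 2 l \frac{1}{2 l} = 1$)
$- 29 M{\left(P{\left(5,t{\left(1,1 \right)} \right)} \right)} = \left(-29\right) 1 = -29$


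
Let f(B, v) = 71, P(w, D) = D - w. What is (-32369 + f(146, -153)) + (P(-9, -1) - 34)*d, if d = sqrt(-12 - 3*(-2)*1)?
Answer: -32298 - 26*I*sqrt(6) ≈ -32298.0 - 63.687*I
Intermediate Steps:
d = I*sqrt(6) (d = sqrt(-12 + 6*1) = sqrt(-12 + 6) = sqrt(-6) = I*sqrt(6) ≈ 2.4495*I)
(-32369 + f(146, -153)) + (P(-9, -1) - 34)*d = (-32369 + 71) + ((-1 - 1*(-9)) - 34)*(I*sqrt(6)) = -32298 + ((-1 + 9) - 34)*(I*sqrt(6)) = -32298 + (8 - 34)*(I*sqrt(6)) = -32298 - 26*I*sqrt(6)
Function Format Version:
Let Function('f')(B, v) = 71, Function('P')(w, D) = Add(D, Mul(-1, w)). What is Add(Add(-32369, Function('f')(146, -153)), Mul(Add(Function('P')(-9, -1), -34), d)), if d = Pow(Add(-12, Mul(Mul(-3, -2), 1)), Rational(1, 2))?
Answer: Add(-32298, Mul(-26, I, Pow(6, Rational(1, 2)))) ≈ Add(-32298., Mul(-63.687, I))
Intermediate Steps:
d = Mul(I, Pow(6, Rational(1, 2))) (d = Pow(Add(-12, Mul(6, 1)), Rational(1, 2)) = Pow(Add(-12, 6), Rational(1, 2)) = Pow(-6, Rational(1, 2)) = Mul(I, Pow(6, Rational(1, 2))) ≈ Mul(2.4495, I))
Add(Add(-32369, Function('f')(146, -153)), Mul(Add(Function('P')(-9, -1), -34), d)) = Add(Add(-32369, 71), Mul(Add(Add(-1, Mul(-1, -9)), -34), Mul(I, Pow(6, Rational(1, 2))))) = Add(-32298, Mul(Add(Add(-1, 9), -34), Mul(I, Pow(6, Rational(1, 2))))) = Add(-32298, Mul(Add(8, -34), Mul(I, Pow(6, Rational(1, 2))))) = Add(-32298, Mul(-26, Mul(I, Pow(6, Rational(1, 2))))) = Add(-32298, Mul(-26, I, Pow(6, Rational(1, 2))))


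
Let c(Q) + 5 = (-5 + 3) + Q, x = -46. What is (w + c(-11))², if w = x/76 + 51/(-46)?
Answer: 74218225/190969 ≈ 388.64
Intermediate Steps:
c(Q) = -7 + Q (c(Q) = -5 + ((-5 + 3) + Q) = -5 + (-2 + Q) = -7 + Q)
w = -749/437 (w = -46/76 + 51/(-46) = -46*1/76 + 51*(-1/46) = -23/38 - 51/46 = -749/437 ≈ -1.7140)
(w + c(-11))² = (-749/437 + (-7 - 11))² = (-749/437 - 18)² = (-8615/437)² = 74218225/190969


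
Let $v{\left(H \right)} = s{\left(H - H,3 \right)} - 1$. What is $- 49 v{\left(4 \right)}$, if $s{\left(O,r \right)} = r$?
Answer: $-98$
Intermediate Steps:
$v{\left(H \right)} = 2$ ($v{\left(H \right)} = 3 - 1 = 2$)
$- 49 v{\left(4 \right)} = \left(-49\right) 2 = -98$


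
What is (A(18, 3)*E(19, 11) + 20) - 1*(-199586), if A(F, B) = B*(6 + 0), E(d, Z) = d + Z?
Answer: 200146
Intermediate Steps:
E(d, Z) = Z + d
A(F, B) = 6*B (A(F, B) = B*6 = 6*B)
(A(18, 3)*E(19, 11) + 20) - 1*(-199586) = ((6*3)*(11 + 19) + 20) - 1*(-199586) = (18*30 + 20) + 199586 = (540 + 20) + 199586 = 560 + 199586 = 200146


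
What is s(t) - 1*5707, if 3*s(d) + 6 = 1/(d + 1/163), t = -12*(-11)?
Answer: -368521496/64551 ≈ -5709.0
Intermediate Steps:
t = 132
s(d) = -2 + 1/(3*(1/163 + d)) (s(d) = -2 + 1/(3*(d + 1/163)) = -2 + 1/(3*(1/163 + d)))
s(t) - 1*5707 = (157 - 978*132)/(3*(1 + 163*132)) - 1*5707 = (157 - 129096)/(3*(1 + 21516)) - 5707 = (1/3)*(-128939)/21517 - 5707 = (1/3)*(1/21517)*(-128939) - 5707 = -128939/64551 - 5707 = -368521496/64551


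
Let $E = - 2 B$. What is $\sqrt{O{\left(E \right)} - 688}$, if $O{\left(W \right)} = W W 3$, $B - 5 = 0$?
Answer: $2 i \sqrt{97} \approx 19.698 i$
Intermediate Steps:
$B = 5$ ($B = 5 + 0 = 5$)
$E = -10$ ($E = \left(-2\right) 5 = -10$)
$O{\left(W \right)} = 3 W^{2}$ ($O{\left(W \right)} = W^{2} \cdot 3 = 3 W^{2}$)
$\sqrt{O{\left(E \right)} - 688} = \sqrt{3 \left(-10\right)^{2} - 688} = \sqrt{3 \cdot 100 - 688} = \sqrt{300 - 688} = \sqrt{-388} = 2 i \sqrt{97}$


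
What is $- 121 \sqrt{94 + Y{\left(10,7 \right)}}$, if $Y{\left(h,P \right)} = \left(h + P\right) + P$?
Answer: $- 121 \sqrt{118} \approx -1314.4$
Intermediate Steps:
$Y{\left(h,P \right)} = h + 2 P$ ($Y{\left(h,P \right)} = \left(P + h\right) + P = h + 2 P$)
$- 121 \sqrt{94 + Y{\left(10,7 \right)}} = - 121 \sqrt{94 + \left(10 + 2 \cdot 7\right)} = - 121 \sqrt{94 + \left(10 + 14\right)} = - 121 \sqrt{94 + 24} = - 121 \sqrt{118}$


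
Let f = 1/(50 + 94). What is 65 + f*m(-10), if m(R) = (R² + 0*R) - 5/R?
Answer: 6307/96 ≈ 65.698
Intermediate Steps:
f = 1/144 ≈ 0.0069444
m(R) = R² - 5/R (m(R) = (R² + 0) - 5/R = R² - 5/R)
65 + f*m(-10) = 65 + ((-5 + (-10)³)/(-10))/144 = 65 + (-(-5 - 1000)/10)/144 = 65 + (-⅒*(-1005))/144 = 65 + (1/144)*(201/2) = 65 + 67/96 = 6307/96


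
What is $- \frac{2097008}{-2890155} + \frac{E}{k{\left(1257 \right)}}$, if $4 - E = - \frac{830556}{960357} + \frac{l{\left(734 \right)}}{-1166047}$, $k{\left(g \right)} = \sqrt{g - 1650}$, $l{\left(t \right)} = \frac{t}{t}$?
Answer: $\frac{2097008}{2890155} - \frac{1815917962535 i \sqrt{393}}{146696603240049} \approx 0.72557 - 0.2454 i$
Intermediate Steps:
$l{\left(t \right)} = 1$
$k{\left(g \right)} = \sqrt{-1650 + g}$
$E = \frac{1815917962535}{373273799593}$ ($E = 4 - \left(- \frac{830556}{960357} + 1 \frac{1}{-1166047}\right) = 4 - \left(\left(-830556\right) \frac{1}{960357} + 1 \left(- \frac{1}{1166047}\right)\right) = 4 - \left(- \frac{276852}{320119} - \frac{1}{1166047}\right) = 4 - - \frac{322822764163}{373273799593} = 4 + \frac{322822764163}{373273799593} = \frac{1815917962535}{373273799593} \approx 4.8648$)
$- \frac{2097008}{-2890155} + \frac{E}{k{\left(1257 \right)}} = - \frac{2097008}{-2890155} + \frac{1815917962535}{373273799593 \sqrt{-1650 + 1257}} = \left(-2097008\right) \left(- \frac{1}{2890155}\right) + \frac{1815917962535}{373273799593 \sqrt{-393}} = \frac{2097008}{2890155} + \frac{1815917962535}{373273799593 i \sqrt{393}} = \frac{2097008}{2890155} + \frac{1815917962535 \left(- \frac{i \sqrt{393}}{393}\right)}{373273799593} = \frac{2097008}{2890155} - \frac{1815917962535 i \sqrt{393}}{146696603240049}$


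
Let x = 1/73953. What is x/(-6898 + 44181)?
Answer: 1/2757189699 ≈ 3.6269e-10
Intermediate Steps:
x = 1/73953 ≈ 1.3522e-5
x/(-6898 + 44181) = 1/(73953*(-6898 + 44181)) = (1/73953)/37283 = (1/73953)*(1/37283) = 1/2757189699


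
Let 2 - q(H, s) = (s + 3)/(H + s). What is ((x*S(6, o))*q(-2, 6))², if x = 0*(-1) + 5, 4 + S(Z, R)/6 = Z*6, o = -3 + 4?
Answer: 57600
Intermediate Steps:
q(H, s) = 2 - (3 + s)/(H + s) (q(H, s) = 2 - (s + 3)/(H + s) = 2 - (3 + s)/(H + s))
o = 1
S(Z, R) = -24 + 36*Z (S(Z, R) = -24 + 6*(Z*6) = -24 + 6*(6*Z) = -24 + 36*Z)
x = 5 (x = 0 + 5 = 5)
((x*S(6, o))*q(-2, 6))² = ((5*(-24 + 36*6))*((-3 + 6 + 2*(-2))/(-2 + 6)))² = ((5*(-24 + 216))*((-3 + 6 - 4)/4))² = ((5*192)*((¼)*(-1)))² = (960*(-¼))² = (-240)² = 57600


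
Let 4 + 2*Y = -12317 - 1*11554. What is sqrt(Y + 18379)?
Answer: sqrt(25766)/2 ≈ 80.259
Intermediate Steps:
Y = -23875/2 (Y = -2 + (-12317 - 1*11554)/2 = -2 + (-12317 - 11554)/2 = -2 + (1/2)*(-23871) = -2 - 23871/2 = -23875/2 ≈ -11938.)
sqrt(Y + 18379) = sqrt(-23875/2 + 18379) = sqrt(12883/2) = sqrt(25766)/2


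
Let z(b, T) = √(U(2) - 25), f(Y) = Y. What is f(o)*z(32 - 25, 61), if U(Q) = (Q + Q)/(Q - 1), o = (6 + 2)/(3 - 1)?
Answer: 4*I*√21 ≈ 18.33*I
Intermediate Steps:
o = 4 (o = 8/2 = 8*(½) = 4)
U(Q) = 2*Q/(-1 + Q) (U(Q) = (2*Q)/(-1 + Q) = 2*Q/(-1 + Q))
z(b, T) = I*√21 (z(b, T) = √(2*2/(-1 + 2) - 25) = √(2*2/1 - 25) = √(2*2*1 - 25) = √(4 - 25) = √(-21) = I*√21)
f(o)*z(32 - 25, 61) = 4*(I*√21) = 4*I*√21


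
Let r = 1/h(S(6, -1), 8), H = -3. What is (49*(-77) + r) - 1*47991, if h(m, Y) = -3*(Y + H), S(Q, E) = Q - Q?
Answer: -776461/15 ≈ -51764.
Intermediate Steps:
S(Q, E) = 0
h(m, Y) = 9 - 3*Y (h(m, Y) = -3*(Y - 3) = -3*(-3 + Y) = 9 - 3*Y)
r = -1/15 (r = 1/(9 - 3*8) = 1/(9 - 24) = 1/(-15) = -1/15 ≈ -0.066667)
(49*(-77) + r) - 1*47991 = (49*(-77) - 1/15) - 1*47991 = (-3773 - 1/15) - 47991 = -56596/15 - 47991 = -776461/15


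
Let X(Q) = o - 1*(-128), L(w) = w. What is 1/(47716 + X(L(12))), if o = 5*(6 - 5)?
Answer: 1/47849 ≈ 2.0899e-5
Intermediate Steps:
o = 5 (o = 5*1 = 5)
X(Q) = 133 (X(Q) = 5 - 1*(-128) = 5 + 128 = 133)
1/(47716 + X(L(12))) = 1/(47716 + 133) = 1/47849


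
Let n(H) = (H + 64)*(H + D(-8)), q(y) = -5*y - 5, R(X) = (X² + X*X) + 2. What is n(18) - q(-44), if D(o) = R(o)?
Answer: 11921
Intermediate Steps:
R(X) = 2 + 2*X² (R(X) = (X² + X²) + 2 = 2*X² + 2 = 2 + 2*X²)
D(o) = 2 + 2*o²
q(y) = -5 - 5*y
n(H) = (64 + H)*(130 + H) (n(H) = (H + 64)*(H + (2 + 2*(-8)²)) = (64 + H)*(H + (2 + 2*64)) = (64 + H)*(H + (2 + 128)) = (64 + H)*(H + 130) = (64 + H)*(130 + H))
n(18) - q(-44) = (8320 + 18² + 194*18) - (-5 - 5*(-44)) = (8320 + 324 + 3492) - (-5 + 220) = 12136 - 1*215 = 12136 - 215 = 11921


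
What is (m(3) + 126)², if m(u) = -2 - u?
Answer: 14641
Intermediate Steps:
(m(3) + 126)² = ((-2 - 1*3) + 126)² = ((-2 - 3) + 126)² = (-5 + 126)² = 121² = 14641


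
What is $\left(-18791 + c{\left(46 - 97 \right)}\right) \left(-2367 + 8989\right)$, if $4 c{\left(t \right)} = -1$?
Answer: $- \frac{248871315}{2} \approx -1.2444 \cdot 10^{8}$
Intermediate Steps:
$c{\left(t \right)} = - \frac{1}{4}$ ($c{\left(t \right)} = \frac{1}{4} \left(-1\right) = - \frac{1}{4}$)
$\left(-18791 + c{\left(46 - 97 \right)}\right) \left(-2367 + 8989\right) = \left(-18791 - \frac{1}{4}\right) \left(-2367 + 8989\right) = \left(- \frac{75165}{4}\right) 6622 = - \frac{248871315}{2}$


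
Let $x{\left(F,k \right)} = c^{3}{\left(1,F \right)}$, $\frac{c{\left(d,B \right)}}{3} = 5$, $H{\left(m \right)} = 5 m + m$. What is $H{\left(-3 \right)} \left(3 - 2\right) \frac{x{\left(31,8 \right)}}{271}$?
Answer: $- \frac{60750}{271} \approx -224.17$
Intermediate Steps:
$H{\left(m \right)} = 6 m$
$c{\left(d,B \right)} = 15$ ($c{\left(d,B \right)} = 3 \cdot 5 = 15$)
$x{\left(F,k \right)} = 3375$ ($x{\left(F,k \right)} = 15^{3} = 3375$)
$H{\left(-3 \right)} \left(3 - 2\right) \frac{x{\left(31,8 \right)}}{271} = 6 \left(-3\right) \left(3 - 2\right) \frac{3375}{271} = \left(-18\right) 1 \cdot 3375 \cdot \frac{1}{271} = \left(-18\right) \frac{3375}{271} = - \frac{60750}{271}$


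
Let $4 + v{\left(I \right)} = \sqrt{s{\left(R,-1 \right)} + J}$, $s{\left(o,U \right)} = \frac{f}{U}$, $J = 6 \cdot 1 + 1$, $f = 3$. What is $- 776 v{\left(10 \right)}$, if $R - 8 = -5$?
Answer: $1552$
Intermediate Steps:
$R = 3$ ($R = 8 - 5 = 3$)
$J = 7$ ($J = 6 + 1 = 7$)
$s{\left(o,U \right)} = \frac{3}{U}$
$v{\left(I \right)} = -2$ ($v{\left(I \right)} = -4 + \sqrt{\frac{3}{-1} + 7} = -4 + \sqrt{3 \left(-1\right) + 7} = -4 + \sqrt{-3 + 7} = -4 + \sqrt{4} = -4 + 2 = -2$)
$- 776 v{\left(10 \right)} = \left(-776\right) \left(-2\right) = 1552$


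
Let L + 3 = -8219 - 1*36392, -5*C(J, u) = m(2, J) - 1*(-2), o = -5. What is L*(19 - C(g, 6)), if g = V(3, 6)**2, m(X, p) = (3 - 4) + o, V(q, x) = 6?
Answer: -4059874/5 ≈ -8.1198e+5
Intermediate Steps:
m(X, p) = -6 (m(X, p) = (3 - 4) - 5 = -1 - 5 = -6)
g = 36 (g = 6**2 = 36)
C(J, u) = 4/5 (C(J, u) = -(-6 - 1*(-2))/5 = -(-6 + 2)/5 = -1/5*(-4) = 4/5)
L = -44614 (L = -3 + (-8219 - 1*36392) = -3 + (-8219 - 36392) = -3 - 44611 = -44614)
L*(19 - C(g, 6)) = -44614*(19 - 1*4/5) = -44614*(19 - 4/5) = -44614*91/5 = -4059874/5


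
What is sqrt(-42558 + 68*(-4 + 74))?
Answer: I*sqrt(37798) ≈ 194.42*I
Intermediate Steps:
sqrt(-42558 + 68*(-4 + 74)) = sqrt(-42558 + 68*70) = sqrt(-42558 + 4760) = sqrt(-37798) = I*sqrt(37798)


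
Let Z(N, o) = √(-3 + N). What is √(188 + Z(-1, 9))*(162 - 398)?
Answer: -236*√(188 + 2*I) ≈ -3235.9 - 17.212*I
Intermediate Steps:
√(188 + Z(-1, 9))*(162 - 398) = √(188 + √(-3 - 1))*(162 - 398) = √(188 + √(-4))*(-236) = √(188 + 2*I)*(-236) = -236*√(188 + 2*I)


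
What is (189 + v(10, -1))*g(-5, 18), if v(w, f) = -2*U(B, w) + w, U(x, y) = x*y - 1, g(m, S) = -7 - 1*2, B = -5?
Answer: -2709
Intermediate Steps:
g(m, S) = -9 (g(m, S) = -7 - 2 = -9)
U(x, y) = -1 + x*y
v(w, f) = 2 + 11*w (v(w, f) = -2*(-1 - 5*w) + w = (2 + 10*w) + w = 2 + 11*w)
(189 + v(10, -1))*g(-5, 18) = (189 + (2 + 11*10))*(-9) = (189 + (2 + 110))*(-9) = (189 + 112)*(-9) = 301*(-9) = -2709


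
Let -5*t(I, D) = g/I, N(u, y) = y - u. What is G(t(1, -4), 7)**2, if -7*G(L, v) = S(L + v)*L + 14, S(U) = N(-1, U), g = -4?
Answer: 276676/30625 ≈ 9.0343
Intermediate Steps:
S(U) = 1 + U (S(U) = U - 1*(-1) = U + 1 = 1 + U)
t(I, D) = 4/(5*I) (t(I, D) = -(-4)/(5*I) = 4/(5*I))
G(L, v) = -2 - L*(1 + L + v)/7 (G(L, v) = -((1 + (L + v))*L + 14)/7 = -((1 + L + v)*L + 14)/7 = -(L*(1 + L + v) + 14)/7 = -(14 + L*(1 + L + v))/7 = -2 - L*(1 + L + v)/7)
G(t(1, -4), 7)**2 = (-2 - (4/5)/1*(1 + (4/5)/1 + 7)/7)**2 = (-2 - (4/5)*1*(1 + (4/5)*1 + 7)/7)**2 = (-2 - 1/7*4/5*(1 + 4/5 + 7))**2 = (-2 - 1/7*4/5*44/5)**2 = (-2 - 176/175)**2 = (-526/175)**2 = 276676/30625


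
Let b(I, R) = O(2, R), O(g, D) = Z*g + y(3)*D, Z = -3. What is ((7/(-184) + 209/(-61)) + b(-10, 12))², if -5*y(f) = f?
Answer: 874597169601/3149454400 ≈ 277.70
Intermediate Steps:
y(f) = -f/5
O(g, D) = -3*g - 3*D/5 (O(g, D) = -3*g + (-⅕*3)*D = -3*g - 3*D/5)
b(I, R) = -6 - 3*R/5 (b(I, R) = -3*2 - 3*R/5 = -6 - 3*R/5)
((7/(-184) + 209/(-61)) + b(-10, 12))² = ((7/(-184) + 209/(-61)) + (-6 - ⅗*12))² = ((7*(-1/184) + 209*(-1/61)) + (-6 - 36/5))² = ((-7/184 - 209/61) - 66/5)² = (-38883/11224 - 66/5)² = (-935199/56120)² = 874597169601/3149454400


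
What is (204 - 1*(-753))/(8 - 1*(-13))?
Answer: 319/7 ≈ 45.571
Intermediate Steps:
(204 - 1*(-753))/(8 - 1*(-13)) = (204 + 753)/(8 + 13) = 957/21 = 957*(1/21) = 319/7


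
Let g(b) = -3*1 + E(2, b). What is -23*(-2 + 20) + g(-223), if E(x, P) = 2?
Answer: -415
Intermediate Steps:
g(b) = -1 (g(b) = -3*1 + 2 = -3 + 2 = -1)
-23*(-2 + 20) + g(-223) = -23*(-2 + 20) - 1 = -23*18 - 1 = -414 - 1 = -415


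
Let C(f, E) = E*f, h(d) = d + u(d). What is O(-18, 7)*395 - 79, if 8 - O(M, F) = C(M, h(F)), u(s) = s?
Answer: 102621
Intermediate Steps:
h(d) = 2*d (h(d) = d + d = 2*d)
O(M, F) = 8 - 2*F*M
O(-18, 7)*395 - 79 = (8 - 2*7*(-18))*395 - 79 = (8 + 252)*395 - 79 = 260*395 - 79 = 102700 - 79 = 102621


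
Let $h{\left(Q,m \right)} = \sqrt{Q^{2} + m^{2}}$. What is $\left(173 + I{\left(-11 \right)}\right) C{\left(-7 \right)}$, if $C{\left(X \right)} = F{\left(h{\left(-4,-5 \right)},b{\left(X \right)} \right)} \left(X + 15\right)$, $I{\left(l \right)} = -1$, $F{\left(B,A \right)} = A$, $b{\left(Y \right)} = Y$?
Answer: $-9632$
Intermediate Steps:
$C{\left(X \right)} = X \left(15 + X\right)$ ($C{\left(X \right)} = X \left(X + 15\right) = X \left(15 + X\right)$)
$\left(173 + I{\left(-11 \right)}\right) C{\left(-7 \right)} = \left(173 - 1\right) \left(- 7 \left(15 - 7\right)\right) = 172 \left(\left(-7\right) 8\right) = 172 \left(-56\right) = -9632$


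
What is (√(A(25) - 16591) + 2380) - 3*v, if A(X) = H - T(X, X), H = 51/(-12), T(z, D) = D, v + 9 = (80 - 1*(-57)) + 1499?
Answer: -2501 + I*√66481/2 ≈ -2501.0 + 128.92*I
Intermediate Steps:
v = 1627 (v = -9 + ((80 - 1*(-57)) + 1499) = -9 + ((80 + 57) + 1499) = -9 + (137 + 1499) = -9 + 1636 = 1627)
H = -17/4 (H = 51*(-1/12) = -17/4 ≈ -4.2500)
A(X) = -17/4 - X
(√(A(25) - 16591) + 2380) - 3*v = (√((-17/4 - 1*25) - 16591) + 2380) - 3*1627 = (√((-17/4 - 25) - 16591) + 2380) - 4881 = (√(-117/4 - 16591) + 2380) - 4881 = (√(-66481/4) + 2380) - 4881 = (I*√66481/2 + 2380) - 4881 = (2380 + I*√66481/2) - 4881 = -2501 + I*√66481/2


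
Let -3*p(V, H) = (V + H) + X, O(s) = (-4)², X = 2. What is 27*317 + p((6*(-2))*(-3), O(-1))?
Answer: 8541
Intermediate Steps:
O(s) = 16
p(V, H) = -⅔ - H/3 - V/3 (p(V, H) = -((V + H) + 2)/3 = -((H + V) + 2)/3 = -(2 + H + V)/3 = -⅔ - H/3 - V/3)
27*317 + p((6*(-2))*(-3), O(-1)) = 27*317 + (-⅔ - ⅓*16 - 6*(-2)*(-3)/3) = 8559 + (-⅔ - 16/3 - (-4)*(-3)) = 8559 + (-⅔ - 16/3 - ⅓*36) = 8559 + (-⅔ - 16/3 - 12) = 8559 - 18 = 8541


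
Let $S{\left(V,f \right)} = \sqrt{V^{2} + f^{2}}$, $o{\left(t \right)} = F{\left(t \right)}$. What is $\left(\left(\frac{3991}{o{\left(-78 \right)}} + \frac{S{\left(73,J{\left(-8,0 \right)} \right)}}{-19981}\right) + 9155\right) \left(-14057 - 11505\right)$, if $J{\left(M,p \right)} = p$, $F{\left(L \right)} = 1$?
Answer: $- \frac{6714374450986}{19981} \approx -3.3604 \cdot 10^{8}$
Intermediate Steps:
$o{\left(t \right)} = 1$
$\left(\left(\frac{3991}{o{\left(-78 \right)}} + \frac{S{\left(73,J{\left(-8,0 \right)} \right)}}{-19981}\right) + 9155\right) \left(-14057 - 11505\right) = \left(\left(\frac{3991}{1} + \frac{\sqrt{73^{2} + 0^{2}}}{-19981}\right) + 9155\right) \left(-14057 - 11505\right) = \left(\left(3991 \cdot 1 + \sqrt{5329 + 0} \left(- \frac{1}{19981}\right)\right) + 9155\right) \left(-25562\right) = \left(\left(3991 + \sqrt{5329} \left(- \frac{1}{19981}\right)\right) + 9155\right) \left(-25562\right) = \left(\left(3991 + 73 \left(- \frac{1}{19981}\right)\right) + 9155\right) \left(-25562\right) = \left(\left(3991 - \frac{73}{19981}\right) + 9155\right) \left(-25562\right) = \left(\frac{79744098}{19981} + 9155\right) \left(-25562\right) = \frac{262670153}{19981} \left(-25562\right) = - \frac{6714374450986}{19981}$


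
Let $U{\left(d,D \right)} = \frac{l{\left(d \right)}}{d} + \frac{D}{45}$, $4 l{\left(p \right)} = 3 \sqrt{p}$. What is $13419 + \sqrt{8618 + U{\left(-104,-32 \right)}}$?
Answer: $13419 + \frac{\sqrt{5242758560 - 8775 i \sqrt{26}}}{780} \approx 13512.0 - 0.00039612 i$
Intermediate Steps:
$l{\left(p \right)} = \frac{3 \sqrt{p}}{4}$
$U{\left(d,D \right)} = \frac{D}{45} + \frac{3}{4 \sqrt{d}}$ ($U{\left(d,D \right)} = \frac{\frac{3}{4} \sqrt{d}}{d} + \frac{D}{45} = \frac{3}{4 \sqrt{d}} + D \frac{1}{45} = \frac{3}{4 \sqrt{d}} + \frac{D}{45} = \frac{D}{45} + \frac{3}{4 \sqrt{d}}$)
$13419 + \sqrt{8618 + U{\left(-104,-32 \right)}} = 13419 + \sqrt{8618 + \left(\frac{1}{45} \left(-32\right) + \frac{3}{4 \cdot 2 i \sqrt{26}}\right)} = 13419 + \sqrt{8618 - \left(\frac{32}{45} - \frac{3 \left(- \frac{i \sqrt{26}}{52}\right)}{4}\right)} = 13419 + \sqrt{8618 - \left(\frac{32}{45} + \frac{3 i \sqrt{26}}{208}\right)} = 13419 + \sqrt{\frac{387778}{45} - \frac{3 i \sqrt{26}}{208}}$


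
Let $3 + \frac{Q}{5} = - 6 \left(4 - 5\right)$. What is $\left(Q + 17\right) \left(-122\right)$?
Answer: $-3904$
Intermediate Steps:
$Q = 15$ ($Q = -15 + 5 \left(- 6 \left(4 - 5\right)\right) = -15 + 5 \left(\left(-6\right) \left(-1\right)\right) = -15 + 5 \cdot 6 = -15 + 30 = 15$)
$\left(Q + 17\right) \left(-122\right) = \left(15 + 17\right) \left(-122\right) = 32 \left(-122\right) = -3904$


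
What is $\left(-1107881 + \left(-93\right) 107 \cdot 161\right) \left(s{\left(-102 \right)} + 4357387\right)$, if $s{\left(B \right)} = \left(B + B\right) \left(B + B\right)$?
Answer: $-11921262937976$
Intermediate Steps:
$s{\left(B \right)} = 4 B^{2}$ ($s{\left(B \right)} = 2 B 2 B = 4 B^{2}$)
$\left(-1107881 + \left(-93\right) 107 \cdot 161\right) \left(s{\left(-102 \right)} + 4357387\right) = \left(-1107881 + \left(-93\right) 107 \cdot 161\right) \left(4 \left(-102\right)^{2} + 4357387\right) = \left(-1107881 - 1602111\right) \left(4 \cdot 10404 + 4357387\right) = \left(-1107881 - 1602111\right) \left(41616 + 4357387\right) = \left(-2709992\right) 4399003 = -11921262937976$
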